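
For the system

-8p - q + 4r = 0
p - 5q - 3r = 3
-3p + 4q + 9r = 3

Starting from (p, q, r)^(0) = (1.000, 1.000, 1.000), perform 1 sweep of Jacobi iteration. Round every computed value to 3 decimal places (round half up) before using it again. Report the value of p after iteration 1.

Iteration 1:
  p = (0 - (-1)·1.000 - (4)·1.000) / (-8) = 0.375
  q = (3 - (1)·1.000 - (-3)·1.000) / (-5) = -1.000
  r = (3 - (-3)·1.000 - (4)·1.000) / (9) = 0.222

0.375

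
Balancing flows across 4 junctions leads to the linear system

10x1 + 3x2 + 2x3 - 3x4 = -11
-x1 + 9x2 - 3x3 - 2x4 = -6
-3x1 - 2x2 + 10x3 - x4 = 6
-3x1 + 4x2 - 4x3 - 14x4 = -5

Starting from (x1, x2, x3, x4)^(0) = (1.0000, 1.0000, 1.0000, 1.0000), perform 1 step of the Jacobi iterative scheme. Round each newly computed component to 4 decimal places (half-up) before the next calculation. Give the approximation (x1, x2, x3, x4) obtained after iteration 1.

Iteration 1:
  x1 = (-11 - (3)·1.0000 - (2)·1.0000 - (-3)·1.0000) / (10) = -1.3000
  x2 = (-6 - (-1)·1.0000 - (-3)·1.0000 - (-2)·1.0000) / (9) = 0.0000
  x3 = (6 - (-3)·1.0000 - (-2)·1.0000 - (-1)·1.0000) / (10) = 1.2000
  x4 = (-5 - (-3)·1.0000 - (4)·1.0000 - (-4)·1.0000) / (-14) = 0.1429

(-1.3000, 0.0000, 1.2000, 0.1429)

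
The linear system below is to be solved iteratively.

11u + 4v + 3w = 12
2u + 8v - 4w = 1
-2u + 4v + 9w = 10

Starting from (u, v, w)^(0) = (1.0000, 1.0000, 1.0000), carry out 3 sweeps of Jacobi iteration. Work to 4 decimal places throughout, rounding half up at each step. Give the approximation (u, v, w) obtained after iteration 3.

Iteration 1:
  u = (12 - (4)·1.0000 - (3)·1.0000) / (11) = 0.4545
  v = (1 - (2)·1.0000 - (-4)·1.0000) / (8) = 0.3750
  w = (10 - (-2)·1.0000 - (4)·1.0000) / (9) = 0.8889
Iteration 2:
  u = (12 - (4)·0.3750 - (3)·0.8889) / (11) = 0.7121
  v = (1 - (2)·0.4545 - (-4)·0.8889) / (8) = 0.4558
  w = (10 - (-2)·0.4545 - (4)·0.3750) / (9) = 1.0454
Iteration 3:
  u = (12 - (4)·0.4558 - (3)·1.0454) / (11) = 0.6401
  v = (1 - (2)·0.7121 - (-4)·1.0454) / (8) = 0.4697
  w = (10 - (-2)·0.7121 - (4)·0.4558) / (9) = 1.0668

(0.6401, 0.4697, 1.0668)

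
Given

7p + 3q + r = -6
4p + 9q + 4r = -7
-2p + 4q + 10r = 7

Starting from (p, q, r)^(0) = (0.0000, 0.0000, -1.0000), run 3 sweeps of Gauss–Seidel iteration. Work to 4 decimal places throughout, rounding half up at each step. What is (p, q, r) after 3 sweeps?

(-0.7023, -0.8032, 0.8808)

Iteration 1:
  p = (-6 - (3)·0.0000 - (1)·-1.0000) / (7) = -0.7143
  q = (-7 - (4)·-0.7143 - (4)·-1.0000) / (9) = -0.0159
  r = (7 - (-2)·-0.7143 - (4)·-0.0159) / (10) = 0.5635
Iteration 2:
  p = (-6 - (3)·-0.0159 - (1)·0.5635) / (7) = -0.9308
  q = (-7 - (4)·-0.9308 - (4)·0.5635) / (9) = -0.6145
  r = (7 - (-2)·-0.9308 - (4)·-0.6145) / (10) = 0.7596
Iteration 3:
  p = (-6 - (3)·-0.6145 - (1)·0.7596) / (7) = -0.7023
  q = (-7 - (4)·-0.7023 - (4)·0.7596) / (9) = -0.8032
  r = (7 - (-2)·-0.7023 - (4)·-0.8032) / (10) = 0.8808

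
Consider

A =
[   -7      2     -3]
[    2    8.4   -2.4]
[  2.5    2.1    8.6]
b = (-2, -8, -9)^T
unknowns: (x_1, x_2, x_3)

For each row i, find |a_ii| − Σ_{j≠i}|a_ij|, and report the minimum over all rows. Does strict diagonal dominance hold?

2

row 1: |-7| − (2+3) = 2
row 2: |8.4| − (2+2.4) = 4
row 3: |8.6| − (2.5+2.1) = 4
minimum over rows = 2 → strictly diagonally dominant (convergence guaranteed)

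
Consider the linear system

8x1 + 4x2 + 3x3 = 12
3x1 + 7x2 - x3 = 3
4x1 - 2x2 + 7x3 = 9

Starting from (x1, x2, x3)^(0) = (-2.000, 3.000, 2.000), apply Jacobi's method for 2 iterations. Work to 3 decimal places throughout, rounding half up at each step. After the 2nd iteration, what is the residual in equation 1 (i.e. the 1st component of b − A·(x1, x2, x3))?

4.779

Iteration 1:
  x1 = (12 - (4)·3.000 - (3)·2.000) / (8) = -0.750
  x2 = (3 - (3)·-2.000 - (-1)·2.000) / (7) = 1.571
  x3 = (9 - (4)·-2.000 - (-2)·3.000) / (7) = 3.286
Iteration 2:
  x1 = (12 - (4)·1.571 - (3)·3.286) / (8) = -0.518
  x2 = (3 - (3)·-0.750 - (-1)·3.286) / (7) = 1.219
  x3 = (9 - (4)·-0.750 - (-2)·1.571) / (7) = 2.163
Residual b − A·x = (4.779, -1.816, -1.631)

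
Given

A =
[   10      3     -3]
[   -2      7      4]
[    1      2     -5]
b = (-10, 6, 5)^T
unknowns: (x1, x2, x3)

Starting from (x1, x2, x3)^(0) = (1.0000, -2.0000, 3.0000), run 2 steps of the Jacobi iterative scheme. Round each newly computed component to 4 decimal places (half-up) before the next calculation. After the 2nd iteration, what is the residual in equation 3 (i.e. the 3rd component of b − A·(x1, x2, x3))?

-3.1630

Iteration 1:
  x1 = (-10 - (3)·-2.0000 - (-3)·3.0000) / (10) = 0.5000
  x2 = (6 - (-2)·1.0000 - (4)·3.0000) / (7) = -0.5714
  x3 = (5 - (1)·1.0000 - (2)·-2.0000) / (-5) = -1.6000
Iteration 2:
  x1 = (-10 - (3)·-0.5714 - (-3)·-1.6000) / (10) = -1.3086
  x2 = (6 - (-2)·0.5000 - (4)·-1.6000) / (7) = 1.9143
  x3 = (5 - (1)·0.5000 - (2)·-0.5714) / (-5) = -1.1286
Residual b − A·x = (-6.0427, -5.5029, -3.1630)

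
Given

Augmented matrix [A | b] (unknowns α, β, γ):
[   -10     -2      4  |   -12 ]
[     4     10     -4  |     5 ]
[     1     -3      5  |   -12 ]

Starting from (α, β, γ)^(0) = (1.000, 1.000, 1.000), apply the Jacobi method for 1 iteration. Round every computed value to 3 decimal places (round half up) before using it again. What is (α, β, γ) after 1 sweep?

(1.400, 0.500, -2.000)

Iteration 1:
  α = (-12 - (-2)·1.000 - (4)·1.000) / (-10) = 1.400
  β = (5 - (4)·1.000 - (-4)·1.000) / (10) = 0.500
  γ = (-12 - (1)·1.000 - (-3)·1.000) / (5) = -2.000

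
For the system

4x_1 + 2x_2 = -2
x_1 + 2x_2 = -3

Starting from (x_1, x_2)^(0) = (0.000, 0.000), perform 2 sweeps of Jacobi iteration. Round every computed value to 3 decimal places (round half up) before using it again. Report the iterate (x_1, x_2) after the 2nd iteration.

(0.250, -1.250)

Iteration 1:
  x_1 = (-2 - (2)·0.000) / (4) = -0.500
  x_2 = (-3 - (1)·0.000) / (2) = -1.500
Iteration 2:
  x_1 = (-2 - (2)·-1.500) / (4) = 0.250
  x_2 = (-3 - (1)·-0.500) / (2) = -1.250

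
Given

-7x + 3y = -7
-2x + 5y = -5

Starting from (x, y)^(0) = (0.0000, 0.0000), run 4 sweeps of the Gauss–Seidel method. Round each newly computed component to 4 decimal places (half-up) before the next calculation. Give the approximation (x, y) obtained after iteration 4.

Iteration 1:
  x = (-7 - (3)·0.0000) / (-7) = 1.0000
  y = (-5 - (-2)·1.0000) / (5) = -0.6000
Iteration 2:
  x = (-7 - (3)·-0.6000) / (-7) = 0.7429
  y = (-5 - (-2)·0.7429) / (5) = -0.7028
Iteration 3:
  x = (-7 - (3)·-0.7028) / (-7) = 0.6988
  y = (-5 - (-2)·0.6988) / (5) = -0.7205
Iteration 4:
  x = (-7 - (3)·-0.7205) / (-7) = 0.6912
  y = (-5 - (-2)·0.6912) / (5) = -0.7235

(0.6912, -0.7235)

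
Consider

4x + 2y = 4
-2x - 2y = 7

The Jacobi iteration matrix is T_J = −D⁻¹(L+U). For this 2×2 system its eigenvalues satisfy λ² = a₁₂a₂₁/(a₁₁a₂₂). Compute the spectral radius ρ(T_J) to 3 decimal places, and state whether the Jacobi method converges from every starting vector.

0.707

a₁₂a₂₁/(a₁₁a₂₂) = (2)·(-2) / ((4)·(-2)) = 0.500000
ρ = √|0.500000| = √0.500000 = 0.707
ρ < 1, so Jacobi converges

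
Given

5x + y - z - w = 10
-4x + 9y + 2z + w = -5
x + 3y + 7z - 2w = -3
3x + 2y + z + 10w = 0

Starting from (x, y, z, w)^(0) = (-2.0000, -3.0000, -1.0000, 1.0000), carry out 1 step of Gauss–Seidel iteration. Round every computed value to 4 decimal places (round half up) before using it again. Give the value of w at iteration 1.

-0.8403

Iteration 1:
  x = (10 - (1)·-3.0000 - (-1)·-1.0000 - (-1)·1.0000) / (5) = 2.6000
  y = (-5 - (-4)·2.6000 - (2)·-1.0000 - (1)·1.0000) / (9) = 0.7111
  z = (-3 - (1)·2.6000 - (3)·0.7111 - (-2)·1.0000) / (7) = -0.8190
  w = (0 - (3)·2.6000 - (2)·0.7111 - (1)·-0.8190) / (10) = -0.8403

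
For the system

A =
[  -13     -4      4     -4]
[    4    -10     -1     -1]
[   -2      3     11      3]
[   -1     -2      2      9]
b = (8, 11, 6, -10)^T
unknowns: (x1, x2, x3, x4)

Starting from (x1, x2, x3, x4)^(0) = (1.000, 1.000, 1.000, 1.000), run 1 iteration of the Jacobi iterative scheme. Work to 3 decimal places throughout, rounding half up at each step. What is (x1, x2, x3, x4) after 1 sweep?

(-0.923, -0.900, 0.182, -1.000)

Iteration 1:
  x1 = (8 - (-4)·1.000 - (4)·1.000 - (-4)·1.000) / (-13) = -0.923
  x2 = (11 - (4)·1.000 - (-1)·1.000 - (-1)·1.000) / (-10) = -0.900
  x3 = (6 - (-2)·1.000 - (3)·1.000 - (3)·1.000) / (11) = 0.182
  x4 = (-10 - (-1)·1.000 - (-2)·1.000 - (2)·1.000) / (9) = -1.000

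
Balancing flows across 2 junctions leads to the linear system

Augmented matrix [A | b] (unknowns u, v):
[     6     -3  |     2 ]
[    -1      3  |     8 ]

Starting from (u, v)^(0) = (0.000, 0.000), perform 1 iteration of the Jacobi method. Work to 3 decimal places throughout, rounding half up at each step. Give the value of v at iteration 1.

2.667

Iteration 1:
  u = (2 - (-3)·0.000) / (6) = 0.333
  v = (8 - (-1)·0.000) / (3) = 2.667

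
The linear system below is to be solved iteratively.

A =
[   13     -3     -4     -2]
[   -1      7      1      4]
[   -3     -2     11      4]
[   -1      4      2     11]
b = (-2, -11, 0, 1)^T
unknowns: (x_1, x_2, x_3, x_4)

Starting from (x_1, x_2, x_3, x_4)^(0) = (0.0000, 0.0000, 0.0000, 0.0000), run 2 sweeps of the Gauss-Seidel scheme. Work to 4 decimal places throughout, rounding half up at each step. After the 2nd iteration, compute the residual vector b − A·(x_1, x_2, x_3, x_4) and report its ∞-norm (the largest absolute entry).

Iteration 1:
  x_1 = (-2 - (-3)·0.0000 - (-4)·0.0000 - (-2)·0.0000) / (13) = -0.1538
  x_2 = (-11 - (-1)·-0.1538 - (1)·0.0000 - (4)·0.0000) / (7) = -1.5934
  x_3 = (0 - (-3)·-0.1538 - (-2)·-1.5934 - (4)·0.0000) / (11) = -0.3317
  x_4 = (1 - (-1)·-0.1538 - (4)·-1.5934 - (2)·-0.3317) / (11) = 0.7167
Iteration 2:
  x_1 = (-2 - (-3)·-1.5934 - (-4)·-0.3317 - (-2)·0.7167) / (13) = -0.5134
  x_2 = (-11 - (-1)·-0.5134 - (1)·-0.3317 - (4)·0.7167) / (7) = -2.0069
  x_3 = (0 - (-3)·-0.5134 - (-2)·-2.0069 - (4)·0.7167) / (11) = -0.7655
  x_4 = (1 - (-1)·-0.5134 - (4)·-2.0069 - (2)·-0.7655) / (11) = 0.9132
Residual b − A·x = (-2.5821, -0.3524, -0.7863, 0.0000); ∞-norm = 2.5821

2.5821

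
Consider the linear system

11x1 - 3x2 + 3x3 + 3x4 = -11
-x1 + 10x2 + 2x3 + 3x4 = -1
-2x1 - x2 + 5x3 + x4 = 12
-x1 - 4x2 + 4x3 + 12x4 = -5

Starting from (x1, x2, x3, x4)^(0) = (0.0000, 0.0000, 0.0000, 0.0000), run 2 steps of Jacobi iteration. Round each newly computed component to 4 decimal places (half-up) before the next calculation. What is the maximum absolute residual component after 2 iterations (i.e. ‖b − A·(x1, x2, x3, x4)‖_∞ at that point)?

Iteration 1:
  x1 = (-11 - (-3)·0.0000 - (3)·0.0000 - (3)·0.0000) / (11) = -1.0000
  x2 = (-1 - (-1)·0.0000 - (2)·0.0000 - (3)·0.0000) / (10) = -0.1000
  x3 = (12 - (-2)·0.0000 - (-1)·0.0000 - (1)·0.0000) / (5) = 2.4000
  x4 = (-5 - (-1)·0.0000 - (-4)·0.0000 - (4)·0.0000) / (12) = -0.4167
Iteration 2:
  x1 = (-11 - (-3)·-0.1000 - (3)·2.4000 - (3)·-0.4167) / (11) = -1.5682
  x2 = (-1 - (-1)·-1.0000 - (2)·2.4000 - (3)·-0.4167) / (10) = -0.5550
  x3 = (12 - (-2)·-1.0000 - (-1)·-0.1000 - (1)·-0.4167) / (5) = 2.0633
  x4 = (-5 - (-1)·-1.0000 - (-4)·-0.1000 - (4)·2.4000) / (12) = -1.3333
Residual b − A·x = (2.3952, 2.8551, -0.6746, -1.0418); ∞-norm = 2.8551

2.8551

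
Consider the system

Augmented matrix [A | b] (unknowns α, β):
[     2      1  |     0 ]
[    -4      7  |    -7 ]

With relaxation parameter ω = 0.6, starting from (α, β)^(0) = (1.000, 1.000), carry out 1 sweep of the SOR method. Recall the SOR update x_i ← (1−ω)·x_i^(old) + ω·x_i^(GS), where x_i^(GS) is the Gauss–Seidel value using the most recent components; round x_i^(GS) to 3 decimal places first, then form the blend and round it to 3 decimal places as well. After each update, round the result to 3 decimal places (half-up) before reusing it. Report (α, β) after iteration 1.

Iteration 1:
  α: GS value = (0 - (1)·1.000) / (2) = -0.500;  α ← (1−ω)·1.000 + ω·-0.500 = 0.100
  β: GS value = (-7 - (-4)·0.100) / (7) = -0.943;  β ← (1−ω)·1.000 + ω·-0.943 = -0.166

(0.100, -0.166)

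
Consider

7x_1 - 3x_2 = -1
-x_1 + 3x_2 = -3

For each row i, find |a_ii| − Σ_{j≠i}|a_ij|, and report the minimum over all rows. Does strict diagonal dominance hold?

2

row 1: |7| − (3) = 4
row 2: |3| − (1) = 2
minimum over rows = 2 → strictly diagonally dominant (convergence guaranteed)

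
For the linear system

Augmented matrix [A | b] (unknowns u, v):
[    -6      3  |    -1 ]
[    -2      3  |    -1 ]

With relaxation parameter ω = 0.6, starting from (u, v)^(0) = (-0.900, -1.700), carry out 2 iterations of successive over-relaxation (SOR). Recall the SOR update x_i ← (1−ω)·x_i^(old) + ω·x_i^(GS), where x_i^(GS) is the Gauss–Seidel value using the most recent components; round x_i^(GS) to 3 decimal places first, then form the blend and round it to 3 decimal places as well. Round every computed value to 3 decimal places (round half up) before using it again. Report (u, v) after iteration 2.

(-0.564, -0.901)

Iteration 1:
  u: GS value = (-1 - (3)·-1.700) / (-6) = -0.683;  u ← (1−ω)·-0.900 + ω·-0.683 = -0.770
  v: GS value = (-1 - (-2)·-0.770) / (3) = -0.847;  v ← (1−ω)·-1.700 + ω·-0.847 = -1.188
Iteration 2:
  u: GS value = (-1 - (3)·-1.188) / (-6) = -0.427;  u ← (1−ω)·-0.770 + ω·-0.427 = -0.564
  v: GS value = (-1 - (-2)·-0.564) / (3) = -0.709;  v ← (1−ω)·-1.188 + ω·-0.709 = -0.901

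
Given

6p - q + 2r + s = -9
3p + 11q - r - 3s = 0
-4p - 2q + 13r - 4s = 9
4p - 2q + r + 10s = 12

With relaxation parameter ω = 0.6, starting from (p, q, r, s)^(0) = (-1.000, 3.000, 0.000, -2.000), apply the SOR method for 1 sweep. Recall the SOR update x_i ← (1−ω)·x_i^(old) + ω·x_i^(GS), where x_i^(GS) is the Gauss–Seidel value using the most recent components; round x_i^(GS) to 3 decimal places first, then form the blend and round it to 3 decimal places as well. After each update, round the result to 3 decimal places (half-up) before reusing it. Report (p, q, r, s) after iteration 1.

Iteration 1:
  p: GS value = (-9 - (-1)·3.000 - (2)·0.000 - (1)·-2.000) / (6) = -0.667;  p ← (1−ω)·-1.000 + ω·-0.667 = -0.800
  q: GS value = (0 - (3)·-0.800 - (-1)·0.000 - (-3)·-2.000) / (11) = -0.327;  q ← (1−ω)·3.000 + ω·-0.327 = 1.004
  r: GS value = (9 - (-4)·-0.800 - (-2)·1.004 - (-4)·-2.000) / (13) = -0.015;  r ← (1−ω)·0.000 + ω·-0.015 = -0.009
  s: GS value = (12 - (4)·-0.800 - (-2)·1.004 - (1)·-0.009) / (10) = 1.722;  s ← (1−ω)·-2.000 + ω·1.722 = 0.233

(-0.800, 1.004, -0.009, 0.233)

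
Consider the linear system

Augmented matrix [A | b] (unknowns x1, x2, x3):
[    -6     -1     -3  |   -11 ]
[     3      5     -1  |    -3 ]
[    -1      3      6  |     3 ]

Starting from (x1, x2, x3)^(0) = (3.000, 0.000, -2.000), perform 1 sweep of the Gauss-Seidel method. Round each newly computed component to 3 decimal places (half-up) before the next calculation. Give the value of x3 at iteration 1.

2.322

Iteration 1:
  x1 = (-11 - (-1)·0.000 - (-3)·-2.000) / (-6) = 2.833
  x2 = (-3 - (3)·2.833 - (-1)·-2.000) / (5) = -2.700
  x3 = (3 - (-1)·2.833 - (3)·-2.700) / (6) = 2.322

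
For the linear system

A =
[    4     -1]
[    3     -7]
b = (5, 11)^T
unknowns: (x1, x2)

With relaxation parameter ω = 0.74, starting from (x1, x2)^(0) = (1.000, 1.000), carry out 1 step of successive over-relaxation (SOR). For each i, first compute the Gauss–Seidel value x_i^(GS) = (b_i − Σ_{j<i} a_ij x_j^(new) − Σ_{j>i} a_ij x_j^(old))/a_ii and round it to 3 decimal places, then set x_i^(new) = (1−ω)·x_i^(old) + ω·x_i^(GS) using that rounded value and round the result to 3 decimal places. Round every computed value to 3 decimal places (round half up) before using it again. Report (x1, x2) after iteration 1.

Iteration 1:
  x1: GS value = (5 - (-1)·1.000) / (4) = 1.500;  x1 ← (1−ω)·1.000 + ω·1.500 = 1.370
  x2: GS value = (11 - (3)·1.370) / (-7) = -0.984;  x2 ← (1−ω)·1.000 + ω·-0.984 = -0.468

(1.370, -0.468)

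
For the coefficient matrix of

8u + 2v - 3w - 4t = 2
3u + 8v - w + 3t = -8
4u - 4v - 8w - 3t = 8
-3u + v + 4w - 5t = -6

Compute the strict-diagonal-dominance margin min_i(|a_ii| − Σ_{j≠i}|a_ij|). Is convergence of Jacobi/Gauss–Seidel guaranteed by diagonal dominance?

row 1: |8| − (2+3+4) = -1
row 2: |8| − (3+1+3) = 1
row 3: |-8| − (4+4+3) = -3
row 4: |-5| − (3+1+4) = -3
minimum over rows = -3 → not strictly diagonally dominant

-3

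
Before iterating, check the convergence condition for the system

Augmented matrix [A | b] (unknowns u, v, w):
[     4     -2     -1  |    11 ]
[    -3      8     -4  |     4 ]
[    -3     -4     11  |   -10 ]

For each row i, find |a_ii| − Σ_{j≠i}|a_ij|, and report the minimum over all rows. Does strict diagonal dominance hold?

row 1: |4| − (2+1) = 1
row 2: |8| − (3+4) = 1
row 3: |11| − (3+4) = 4
minimum over rows = 1 → strictly diagonally dominant (convergence guaranteed)

1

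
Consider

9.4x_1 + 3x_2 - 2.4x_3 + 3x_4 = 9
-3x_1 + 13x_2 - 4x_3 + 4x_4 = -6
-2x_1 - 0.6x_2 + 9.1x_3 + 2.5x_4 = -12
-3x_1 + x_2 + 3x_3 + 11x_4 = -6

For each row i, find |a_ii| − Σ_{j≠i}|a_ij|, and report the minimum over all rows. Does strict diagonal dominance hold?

1

row 1: |9.4| − (3+2.4+3) = 1
row 2: |13| − (3+4+4) = 2
row 3: |9.1| − (2+0.6+2.5) = 4
row 4: |11| − (3+1+3) = 4
minimum over rows = 1 → strictly diagonally dominant (convergence guaranteed)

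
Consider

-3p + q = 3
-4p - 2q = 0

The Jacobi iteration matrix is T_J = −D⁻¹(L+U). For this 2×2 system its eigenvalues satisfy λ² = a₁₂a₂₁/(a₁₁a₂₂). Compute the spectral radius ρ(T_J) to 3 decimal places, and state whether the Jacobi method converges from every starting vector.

0.816

a₁₂a₂₁/(a₁₁a₂₂) = (1)·(-4) / ((-3)·(-2)) = -0.666667
ρ = √|-0.666667| = √0.666667 = 0.816
ρ < 1, so Jacobi converges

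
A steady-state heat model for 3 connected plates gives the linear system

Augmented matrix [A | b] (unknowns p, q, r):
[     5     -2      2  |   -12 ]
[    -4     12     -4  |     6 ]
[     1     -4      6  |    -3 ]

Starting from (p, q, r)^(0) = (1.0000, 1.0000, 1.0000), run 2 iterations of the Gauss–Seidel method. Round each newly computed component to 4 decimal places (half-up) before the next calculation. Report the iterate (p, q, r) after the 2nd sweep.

Iteration 1:
  p = (-12 - (-2)·1.0000 - (2)·1.0000) / (5) = -2.4000
  q = (6 - (-4)·-2.4000 - (-4)·1.0000) / (12) = 0.0333
  r = (-3 - (1)·-2.4000 - (-4)·0.0333) / (6) = -0.0778
Iteration 2:
  p = (-12 - (-2)·0.0333 - (2)·-0.0778) / (5) = -2.3556
  q = (6 - (-4)·-2.3556 - (-4)·-0.0778) / (12) = -0.3111
  r = (-3 - (1)·-2.3556 - (-4)·-0.3111) / (6) = -0.3148

(-2.3556, -0.3111, -0.3148)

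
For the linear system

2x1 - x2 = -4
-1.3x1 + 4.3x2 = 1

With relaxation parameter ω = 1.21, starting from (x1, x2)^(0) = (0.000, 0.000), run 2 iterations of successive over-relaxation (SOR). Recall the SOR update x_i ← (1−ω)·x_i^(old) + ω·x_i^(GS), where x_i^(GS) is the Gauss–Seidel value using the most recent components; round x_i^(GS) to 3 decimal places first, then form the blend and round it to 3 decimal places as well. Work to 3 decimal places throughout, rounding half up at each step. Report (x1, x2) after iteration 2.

(-2.277, -0.425)

Iteration 1:
  x1: GS value = (-4 - (-1)·0.000) / (2) = -2.000;  x1 ← (1−ω)·0.000 + ω·-2.000 = -2.420
  x2: GS value = (1 - (-1.3)·-2.420) / (4.3) = -0.499;  x2 ← (1−ω)·0.000 + ω·-0.499 = -0.604
Iteration 2:
  x1: GS value = (-4 - (-1)·-0.604) / (2) = -2.302;  x1 ← (1−ω)·-2.420 + ω·-2.302 = -2.277
  x2: GS value = (1 - (-1.3)·-2.277) / (4.3) = -0.456;  x2 ← (1−ω)·-0.604 + ω·-0.456 = -0.425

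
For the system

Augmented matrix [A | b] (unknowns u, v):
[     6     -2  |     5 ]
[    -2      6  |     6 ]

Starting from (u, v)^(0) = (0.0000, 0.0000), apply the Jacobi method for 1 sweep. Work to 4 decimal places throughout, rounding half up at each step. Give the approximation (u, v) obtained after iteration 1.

Iteration 1:
  u = (5 - (-2)·0.0000) / (6) = 0.8333
  v = (6 - (-2)·0.0000) / (6) = 1.0000

(0.8333, 1.0000)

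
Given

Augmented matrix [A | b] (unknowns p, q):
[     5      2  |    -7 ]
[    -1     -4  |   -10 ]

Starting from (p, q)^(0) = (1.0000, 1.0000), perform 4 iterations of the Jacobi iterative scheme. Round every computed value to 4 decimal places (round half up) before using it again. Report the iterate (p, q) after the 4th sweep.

Iteration 1:
  p = (-7 - (2)·1.0000) / (5) = -1.8000
  q = (-10 - (-1)·1.0000) / (-4) = 2.2500
Iteration 2:
  p = (-7 - (2)·2.2500) / (5) = -2.3000
  q = (-10 - (-1)·-1.8000) / (-4) = 2.9500
Iteration 3:
  p = (-7 - (2)·2.9500) / (5) = -2.5800
  q = (-10 - (-1)·-2.3000) / (-4) = 3.0750
Iteration 4:
  p = (-7 - (2)·3.0750) / (5) = -2.6300
  q = (-10 - (-1)·-2.5800) / (-4) = 3.1450

(-2.6300, 3.1450)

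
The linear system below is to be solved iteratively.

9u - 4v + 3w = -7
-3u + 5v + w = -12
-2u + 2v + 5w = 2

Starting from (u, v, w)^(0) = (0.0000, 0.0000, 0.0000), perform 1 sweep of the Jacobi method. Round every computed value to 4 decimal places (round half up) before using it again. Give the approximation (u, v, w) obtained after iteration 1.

Iteration 1:
  u = (-7 - (-4)·0.0000 - (3)·0.0000) / (9) = -0.7778
  v = (-12 - (-3)·0.0000 - (1)·0.0000) / (5) = -2.4000
  w = (2 - (-2)·0.0000 - (2)·0.0000) / (5) = 0.4000

(-0.7778, -2.4000, 0.4000)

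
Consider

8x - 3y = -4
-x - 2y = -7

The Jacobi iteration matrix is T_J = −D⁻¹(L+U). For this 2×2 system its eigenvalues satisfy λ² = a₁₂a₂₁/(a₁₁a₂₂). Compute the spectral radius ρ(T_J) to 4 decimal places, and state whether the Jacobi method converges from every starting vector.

0.4330

a₁₂a₂₁/(a₁₁a₂₂) = (-3)·(-1) / ((8)·(-2)) = -0.187500
ρ = √|-0.187500| = √0.187500 = 0.4330
ρ < 1, so Jacobi converges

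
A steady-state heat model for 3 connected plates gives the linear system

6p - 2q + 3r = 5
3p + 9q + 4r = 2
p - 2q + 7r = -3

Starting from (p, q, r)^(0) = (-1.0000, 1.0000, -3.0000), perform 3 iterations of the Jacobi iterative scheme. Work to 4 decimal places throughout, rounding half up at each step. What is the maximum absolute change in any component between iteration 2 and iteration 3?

0.7170

Iteration 1:
  p = (5 - (-2)·1.0000 - (3)·-3.0000) / (6) = 2.6667
  q = (2 - (3)·-1.0000 - (4)·-3.0000) / (9) = 1.8889
  r = (-3 - (1)·-1.0000 - (-2)·1.0000) / (7) = 0.0000
Iteration 2:
  p = (5 - (-2)·1.8889 - (3)·0.0000) / (6) = 1.4630
  q = (2 - (3)·2.6667 - (4)·0.0000) / (9) = -0.6667
  r = (-3 - (1)·2.6667 - (-2)·1.8889) / (7) = -0.2698
Iteration 3:
  p = (5 - (-2)·-0.6667 - (3)·-0.2698) / (6) = 0.7460
  q = (2 - (3)·1.4630 - (4)·-0.2698) / (9) = -0.1455
  r = (-3 - (1)·1.4630 - (-2)·-0.6667) / (7) = -0.8281
Change: (-0.7170, 0.5212, -0.5583) → max |·| = 0.7170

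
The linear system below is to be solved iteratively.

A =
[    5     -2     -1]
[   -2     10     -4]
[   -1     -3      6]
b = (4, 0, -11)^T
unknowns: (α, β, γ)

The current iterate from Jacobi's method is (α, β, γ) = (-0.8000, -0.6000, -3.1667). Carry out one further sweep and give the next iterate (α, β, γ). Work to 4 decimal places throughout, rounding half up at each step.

One sweep:
  α = (4 - (-2)·-0.6000 - (-1)·-3.1667) / (5) = -0.0733
  β = (0 - (-2)·-0.8000 - (-4)·-3.1667) / (10) = -1.4267
  γ = (-11 - (-1)·-0.8000 - (-3)·-0.6000) / (6) = -2.2667

(-0.0733, -1.4267, -2.2667)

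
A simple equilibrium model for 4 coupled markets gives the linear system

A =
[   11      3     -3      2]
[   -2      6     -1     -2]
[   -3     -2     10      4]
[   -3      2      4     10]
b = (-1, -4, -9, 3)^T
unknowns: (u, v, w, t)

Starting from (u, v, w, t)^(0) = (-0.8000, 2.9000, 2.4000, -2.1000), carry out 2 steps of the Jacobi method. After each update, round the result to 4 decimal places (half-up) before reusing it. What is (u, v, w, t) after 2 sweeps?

(0.5909, -1.0618, -0.5083, 0.4810)

Iteration 1:
  u = (-1 - (3)·2.9000 - (-3)·2.4000 - (2)·-2.1000) / (11) = 0.1545
  v = (-4 - (-2)·-0.8000 - (-1)·2.4000 - (-2)·-2.1000) / (6) = -1.2333
  w = (-9 - (-3)·-0.8000 - (-2)·2.9000 - (4)·-2.1000) / (10) = 0.2800
  t = (3 - (-3)·-0.8000 - (2)·2.9000 - (4)·2.4000) / (10) = -1.4800
Iteration 2:
  u = (-1 - (3)·-1.2333 - (-3)·0.2800 - (2)·-1.4800) / (11) = 0.5909
  v = (-4 - (-2)·0.1545 - (-1)·0.2800 - (-2)·-1.4800) / (6) = -1.0618
  w = (-9 - (-3)·0.1545 - (-2)·-1.2333 - (4)·-1.4800) / (10) = -0.5083
  t = (3 - (-3)·0.1545 - (2)·-1.2333 - (4)·0.2800) / (10) = 0.4810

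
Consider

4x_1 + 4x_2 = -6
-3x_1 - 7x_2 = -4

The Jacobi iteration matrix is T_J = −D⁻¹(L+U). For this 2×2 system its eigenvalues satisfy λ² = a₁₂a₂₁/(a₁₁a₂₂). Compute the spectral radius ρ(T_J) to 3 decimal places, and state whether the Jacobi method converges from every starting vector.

a₁₂a₂₁/(a₁₁a₂₂) = (4)·(-3) / ((4)·(-7)) = 0.428571
ρ = √|0.428571| = √0.428571 = 0.655
ρ < 1, so Jacobi converges

0.655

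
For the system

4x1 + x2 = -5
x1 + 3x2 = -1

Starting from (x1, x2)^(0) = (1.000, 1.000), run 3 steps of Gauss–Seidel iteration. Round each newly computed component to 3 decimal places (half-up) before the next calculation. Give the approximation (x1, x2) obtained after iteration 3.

(-1.274, 0.091)

Iteration 1:
  x1 = (-5 - (1)·1.000) / (4) = -1.500
  x2 = (-1 - (1)·-1.500) / (3) = 0.167
Iteration 2:
  x1 = (-5 - (1)·0.167) / (4) = -1.292
  x2 = (-1 - (1)·-1.292) / (3) = 0.097
Iteration 3:
  x1 = (-5 - (1)·0.097) / (4) = -1.274
  x2 = (-1 - (1)·-1.274) / (3) = 0.091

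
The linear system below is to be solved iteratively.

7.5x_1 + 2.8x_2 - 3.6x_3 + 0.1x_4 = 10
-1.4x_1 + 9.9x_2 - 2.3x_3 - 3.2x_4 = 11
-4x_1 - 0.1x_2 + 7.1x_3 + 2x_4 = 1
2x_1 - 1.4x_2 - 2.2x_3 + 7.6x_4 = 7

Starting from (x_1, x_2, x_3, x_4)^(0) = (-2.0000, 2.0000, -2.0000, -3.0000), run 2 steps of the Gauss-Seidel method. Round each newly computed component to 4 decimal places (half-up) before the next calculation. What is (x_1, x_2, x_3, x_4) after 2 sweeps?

Iteration 1:
  x_1 = (10 - (2.8)·2.0000 - (-3.6)·-2.0000 - (0.1)·-3.0000) / (7.5) = -0.3333
  x_2 = (11 - (-1.4)·-0.3333 - (-2.3)·-2.0000 - (-3.2)·-3.0000) / (9.9) = -0.3704
  x_3 = (1 - (-4)·-0.3333 - (-0.1)·-0.3704 - (2)·-3.0000) / (7.1) = 0.7929
  x_4 = (7 - (2)·-0.3333 - (-1.4)·-0.3704 - (-2.2)·0.7929) / (7.6) = 1.1701
Iteration 2:
  x_1 = (10 - (2.8)·-0.3704 - (-3.6)·0.7929 - (0.1)·1.1701) / (7.5) = 1.8366
  x_2 = (11 - (-1.4)·1.8366 - (-2.3)·0.7929 - (-3.2)·1.1701) / (9.9) = 1.9333
  x_3 = (1 - (-4)·1.8366 - (-0.1)·1.9333 - (2)·1.1701) / (7.1) = 0.8732
  x_4 = (7 - (2)·1.8366 - (-1.4)·1.9333 - (-2.2)·0.8732) / (7.6) = 1.0466

(1.8366, 1.9333, 0.8732, 1.0466)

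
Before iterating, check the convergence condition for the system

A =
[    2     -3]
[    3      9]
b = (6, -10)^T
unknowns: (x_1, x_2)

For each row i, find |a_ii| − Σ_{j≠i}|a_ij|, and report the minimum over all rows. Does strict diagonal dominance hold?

row 1: |2| − (3) = -1
row 2: |9| − (3) = 6
minimum over rows = -1 → not strictly diagonally dominant

-1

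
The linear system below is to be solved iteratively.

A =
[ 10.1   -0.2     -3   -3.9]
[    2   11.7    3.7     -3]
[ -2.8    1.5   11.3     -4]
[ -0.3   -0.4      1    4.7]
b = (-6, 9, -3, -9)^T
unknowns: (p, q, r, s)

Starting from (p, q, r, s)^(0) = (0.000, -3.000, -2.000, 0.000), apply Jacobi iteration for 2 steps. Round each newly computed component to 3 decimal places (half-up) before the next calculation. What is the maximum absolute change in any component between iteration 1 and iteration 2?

1.512

Iteration 1:
  p = (-6 - (-0.2)·-3.000 - (-3)·-2.000 - (-3.9)·0.000) / (10.1) = -1.248
  q = (9 - (2)·0.000 - (3.7)·-2.000 - (-3)·0.000) / (11.7) = 1.402
  r = (-3 - (-2.8)·0.000 - (1.5)·-3.000 - (-4)·0.000) / (11.3) = 0.133
  s = (-9 - (-0.3)·0.000 - (-0.4)·-3.000 - (1)·-2.000) / (4.7) = -1.745
Iteration 2:
  p = (-6 - (-0.2)·1.402 - (-3)·0.133 - (-3.9)·-1.745) / (10.1) = -1.201
  q = (9 - (2)·-1.248 - (3.7)·0.133 - (-3)·-1.745) / (11.7) = 0.493
  r = (-3 - (-2.8)·-1.248 - (1.5)·1.402 - (-4)·-1.745) / (11.3) = -1.379
  s = (-9 - (-0.3)·-1.248 - (-0.4)·1.402 - (1)·0.133) / (4.7) = -1.904
Change: (0.047, -0.909, -1.512, -0.159) → max |·| = 1.512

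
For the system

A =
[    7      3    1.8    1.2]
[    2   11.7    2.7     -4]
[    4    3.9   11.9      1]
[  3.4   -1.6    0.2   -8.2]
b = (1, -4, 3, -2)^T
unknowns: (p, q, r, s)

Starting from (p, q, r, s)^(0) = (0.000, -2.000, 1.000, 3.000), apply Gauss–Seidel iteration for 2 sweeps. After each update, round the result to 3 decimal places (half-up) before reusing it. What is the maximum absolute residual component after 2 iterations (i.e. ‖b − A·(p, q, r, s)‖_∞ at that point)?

1.290

Iteration 1:
  p = (1 - (3)·-2.000 - (1.8)·1.000 - (1.2)·3.000) / (7) = 0.229
  q = (-4 - (2)·0.229 - (2.7)·1.000 - (-4)·3.000) / (11.7) = 0.414
  r = (3 - (4)·0.229 - (3.9)·0.414 - (1)·3.000) / (11.9) = -0.213
  s = (-2 - (3.4)·0.229 - (-1.6)·0.414 - (0.2)·-0.213) / (-8.2) = 0.253
Iteration 2:
  p = (1 - (3)·0.414 - (1.8)·-0.213 - (1.2)·0.253) / (7) = -0.023
  q = (-4 - (2)·-0.023 - (2.7)·-0.213 - (-4)·0.253) / (11.7) = -0.202
  r = (3 - (4)·-0.023 - (3.9)·-0.202 - (1)·0.253) / (11.9) = 0.305
  s = (-2 - (3.4)·-0.023 - (-1.6)·-0.202 - (0.2)·0.305) / (-8.2) = 0.281
Residual b − A·x = (0.881, -1.290, -0.031, -0.002); ∞-norm = 1.290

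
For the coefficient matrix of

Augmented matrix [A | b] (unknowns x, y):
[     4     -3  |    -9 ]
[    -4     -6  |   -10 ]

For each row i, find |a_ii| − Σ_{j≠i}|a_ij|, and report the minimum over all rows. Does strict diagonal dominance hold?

row 1: |4| − (3) = 1
row 2: |-6| − (4) = 2
minimum over rows = 1 → strictly diagonally dominant (convergence guaranteed)

1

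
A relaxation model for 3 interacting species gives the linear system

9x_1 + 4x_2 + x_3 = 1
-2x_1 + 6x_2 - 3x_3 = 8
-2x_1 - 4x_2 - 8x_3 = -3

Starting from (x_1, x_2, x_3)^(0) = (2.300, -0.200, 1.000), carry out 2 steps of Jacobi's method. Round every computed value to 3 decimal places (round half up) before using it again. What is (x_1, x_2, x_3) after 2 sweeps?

Iteration 1:
  x_1 = (1 - (4)·-0.200 - (1)·1.000) / (9) = 0.089
  x_2 = (8 - (-2)·2.300 - (-3)·1.000) / (6) = 2.600
  x_3 = (-3 - (-2)·2.300 - (-4)·-0.200) / (-8) = -0.100
Iteration 2:
  x_1 = (1 - (4)·2.600 - (1)·-0.100) / (9) = -1.033
  x_2 = (8 - (-2)·0.089 - (-3)·-0.100) / (6) = 1.313
  x_3 = (-3 - (-2)·0.089 - (-4)·2.600) / (-8) = -0.947

(-1.033, 1.313, -0.947)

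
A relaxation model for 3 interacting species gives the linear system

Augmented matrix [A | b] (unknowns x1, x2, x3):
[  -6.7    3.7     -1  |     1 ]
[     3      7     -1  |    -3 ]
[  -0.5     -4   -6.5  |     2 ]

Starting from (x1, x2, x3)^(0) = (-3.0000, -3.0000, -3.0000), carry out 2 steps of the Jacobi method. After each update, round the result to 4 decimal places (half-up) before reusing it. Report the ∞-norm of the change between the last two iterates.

Iteration 1:
  x1 = (1 - (3.7)·-3.0000 - (-1)·-3.0000) / (-6.7) = -1.3582
  x2 = (-3 - (3)·-3.0000 - (-1)·-3.0000) / (7) = 0.4286
  x3 = (2 - (-0.5)·-3.0000 - (-4)·-3.0000) / (-6.5) = 1.7692
Iteration 2:
  x1 = (1 - (3.7)·0.4286 - (-1)·1.7692) / (-6.7) = -0.1766
  x2 = (-3 - (3)·-1.3582 - (-1)·1.7692) / (7) = 0.4063
  x3 = (2 - (-0.5)·-1.3582 - (-4)·0.4286) / (-6.5) = -0.4670
Change: (1.1816, -0.0223, -2.2362) → max |·| = 2.2362

2.2362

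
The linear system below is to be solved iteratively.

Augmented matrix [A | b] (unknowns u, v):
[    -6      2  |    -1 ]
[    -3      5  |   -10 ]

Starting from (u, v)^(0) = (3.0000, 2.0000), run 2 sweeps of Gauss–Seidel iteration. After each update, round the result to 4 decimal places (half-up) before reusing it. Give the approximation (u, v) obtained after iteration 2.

(-0.3333, -2.2000)

Iteration 1:
  u = (-1 - (2)·2.0000) / (-6) = 0.8333
  v = (-10 - (-3)·0.8333) / (5) = -1.5000
Iteration 2:
  u = (-1 - (2)·-1.5000) / (-6) = -0.3333
  v = (-10 - (-3)·-0.3333) / (5) = -2.2000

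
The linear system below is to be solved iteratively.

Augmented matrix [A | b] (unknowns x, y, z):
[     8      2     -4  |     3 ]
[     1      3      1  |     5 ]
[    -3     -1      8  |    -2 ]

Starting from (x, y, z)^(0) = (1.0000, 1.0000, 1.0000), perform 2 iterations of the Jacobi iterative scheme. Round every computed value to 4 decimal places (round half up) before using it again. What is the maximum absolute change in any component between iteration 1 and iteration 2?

0.3750

Iteration 1:
  x = (3 - (2)·1.0000 - (-4)·1.0000) / (8) = 0.6250
  y = (5 - (1)·1.0000 - (1)·1.0000) / (3) = 1.0000
  z = (-2 - (-3)·1.0000 - (-1)·1.0000) / (8) = 0.2500
Iteration 2:
  x = (3 - (2)·1.0000 - (-4)·0.2500) / (8) = 0.2500
  y = (5 - (1)·0.6250 - (1)·0.2500) / (3) = 1.3750
  z = (-2 - (-3)·0.6250 - (-1)·1.0000) / (8) = 0.1094
Change: (-0.3750, 0.3750, -0.1406) → max |·| = 0.3750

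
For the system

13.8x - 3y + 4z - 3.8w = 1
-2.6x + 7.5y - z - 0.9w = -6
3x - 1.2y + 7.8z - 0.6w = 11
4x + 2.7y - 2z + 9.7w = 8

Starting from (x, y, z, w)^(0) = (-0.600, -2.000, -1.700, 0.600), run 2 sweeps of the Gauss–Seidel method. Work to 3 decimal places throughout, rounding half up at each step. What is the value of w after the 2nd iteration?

Iteration 1:
  x = (1 - (-3)·-2.000 - (4)·-1.700 - (-3.8)·0.600) / (13.8) = 0.296
  y = (-6 - (-2.6)·0.296 - (-1)·-1.700 - (-0.9)·0.600) / (7.5) = -0.852
  z = (11 - (3)·0.296 - (-1.2)·-0.852 - (-0.6)·0.600) / (7.8) = 1.211
  w = (8 - (4)·0.296 - (2.7)·-0.852 - (-2)·1.211) / (9.7) = 1.190
Iteration 2:
  x = (1 - (-3)·-0.852 - (4)·1.211 - (-3.8)·1.190) / (13.8) = -0.136
  y = (-6 - (-2.6)·-0.136 - (-1)·1.211 - (-0.9)·1.190) / (7.5) = -0.543
  z = (11 - (3)·-0.136 - (-1.2)·-0.543 - (-0.6)·1.190) / (7.8) = 1.471
  w = (8 - (4)·-0.136 - (2.7)·-0.543 - (-2)·1.471) / (9.7) = 1.335

1.335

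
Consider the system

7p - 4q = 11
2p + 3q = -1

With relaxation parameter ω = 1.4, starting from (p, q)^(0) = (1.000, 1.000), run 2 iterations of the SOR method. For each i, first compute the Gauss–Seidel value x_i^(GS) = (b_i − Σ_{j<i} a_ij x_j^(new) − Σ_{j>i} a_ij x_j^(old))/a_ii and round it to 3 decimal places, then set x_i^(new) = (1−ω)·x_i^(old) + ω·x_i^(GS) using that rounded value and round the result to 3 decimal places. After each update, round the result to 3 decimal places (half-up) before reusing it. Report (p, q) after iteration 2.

(-1.475, 2.228)

Iteration 1:
  p: GS value = (11 - (-4)·1.000) / (7) = 2.143;  p ← (1−ω)·1.000 + ω·2.143 = 2.600
  q: GS value = (-1 - (2)·2.600) / (3) = -2.067;  q ← (1−ω)·1.000 + ω·-2.067 = -3.294
Iteration 2:
  p: GS value = (11 - (-4)·-3.294) / (7) = -0.311;  p ← (1−ω)·2.600 + ω·-0.311 = -1.475
  q: GS value = (-1 - (2)·-1.475) / (3) = 0.650;  q ← (1−ω)·-3.294 + ω·0.650 = 2.228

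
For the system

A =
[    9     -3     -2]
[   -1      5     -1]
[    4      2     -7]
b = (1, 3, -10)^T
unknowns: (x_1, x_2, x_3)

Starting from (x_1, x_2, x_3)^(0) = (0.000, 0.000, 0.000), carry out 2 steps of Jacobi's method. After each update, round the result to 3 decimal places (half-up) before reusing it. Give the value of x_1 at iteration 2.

Iteration 1:
  x_1 = (1 - (-3)·0.000 - (-2)·0.000) / (9) = 0.111
  x_2 = (3 - (-1)·0.000 - (-1)·0.000) / (5) = 0.600
  x_3 = (-10 - (4)·0.000 - (2)·0.000) / (-7) = 1.429
Iteration 2:
  x_1 = (1 - (-3)·0.600 - (-2)·1.429) / (9) = 0.629
  x_2 = (3 - (-1)·0.111 - (-1)·1.429) / (5) = 0.908
  x_3 = (-10 - (4)·0.111 - (2)·0.600) / (-7) = 1.663

0.629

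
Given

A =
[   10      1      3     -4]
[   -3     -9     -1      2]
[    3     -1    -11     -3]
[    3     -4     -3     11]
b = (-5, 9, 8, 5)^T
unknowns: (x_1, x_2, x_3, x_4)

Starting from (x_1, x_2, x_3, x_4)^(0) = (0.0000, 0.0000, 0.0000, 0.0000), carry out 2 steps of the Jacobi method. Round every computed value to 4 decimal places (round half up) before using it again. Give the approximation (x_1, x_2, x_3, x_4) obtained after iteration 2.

Iteration 1:
  x_1 = (-5 - (1)·0.0000 - (3)·0.0000 - (-4)·0.0000) / (10) = -0.5000
  x_2 = (9 - (-3)·0.0000 - (-1)·0.0000 - (2)·0.0000) / (-9) = -1.0000
  x_3 = (8 - (3)·0.0000 - (-1)·0.0000 - (-3)·0.0000) / (-11) = -0.7273
  x_4 = (5 - (3)·0.0000 - (-4)·0.0000 - (-3)·0.0000) / (11) = 0.4545
Iteration 2:
  x_1 = (-5 - (1)·-1.0000 - (3)·-0.7273 - (-4)·0.4545) / (10) = 0.0000
  x_2 = (9 - (-3)·-0.5000 - (-1)·-0.7273 - (2)·0.4545) / (-9) = -0.6515
  x_3 = (8 - (3)·-0.5000 - (-1)·-1.0000 - (-3)·0.4545) / (-11) = -0.8967
  x_4 = (5 - (3)·-0.5000 - (-4)·-1.0000 - (-3)·-0.7273) / (11) = 0.0289

(0.0000, -0.6515, -0.8967, 0.0289)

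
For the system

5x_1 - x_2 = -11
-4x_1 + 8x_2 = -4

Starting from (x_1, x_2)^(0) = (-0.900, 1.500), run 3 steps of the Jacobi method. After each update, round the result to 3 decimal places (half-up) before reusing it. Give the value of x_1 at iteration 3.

Iteration 1:
  x_1 = (-11 - (-1)·1.500) / (5) = -1.900
  x_2 = (-4 - (-4)·-0.900) / (8) = -0.950
Iteration 2:
  x_1 = (-11 - (-1)·-0.950) / (5) = -2.390
  x_2 = (-4 - (-4)·-1.900) / (8) = -1.450
Iteration 3:
  x_1 = (-11 - (-1)·-1.450) / (5) = -2.490
  x_2 = (-4 - (-4)·-2.390) / (8) = -1.695

-2.490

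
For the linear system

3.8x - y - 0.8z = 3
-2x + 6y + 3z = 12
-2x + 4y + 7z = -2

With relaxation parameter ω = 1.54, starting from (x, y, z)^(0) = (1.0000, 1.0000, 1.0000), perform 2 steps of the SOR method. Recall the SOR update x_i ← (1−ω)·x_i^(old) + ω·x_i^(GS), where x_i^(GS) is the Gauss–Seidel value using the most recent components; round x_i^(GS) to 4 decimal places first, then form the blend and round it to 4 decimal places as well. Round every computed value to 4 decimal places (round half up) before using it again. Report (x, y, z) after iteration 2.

Iteration 1:
  x: GS value = (3 - (-1)·1.0000 - (-0.8)·1.0000) / (3.8) = 1.2632;  x ← (1−ω)·1.0000 + ω·1.2632 = 1.4053
  y: GS value = (12 - (-2)·1.4053 - (3)·1.0000) / (6) = 1.9684;  y ← (1−ω)·1.0000 + ω·1.9684 = 2.4913
  z: GS value = (-2 - (-2)·1.4053 - (4)·2.4913) / (7) = -1.3078;  z ← (1−ω)·1.0000 + ω·-1.3078 = -2.5540
Iteration 2:
  x: GS value = (3 - (-1)·2.4913 - (-0.8)·-2.5540) / (3.8) = 0.9074;  x ← (1−ω)·1.4053 + ω·0.9074 = 0.6385
  y: GS value = (12 - (-2)·0.6385 - (3)·-2.5540) / (6) = 3.4898;  y ← (1−ω)·2.4913 + ω·3.4898 = 4.0290
  z: GS value = (-2 - (-2)·0.6385 - (4)·4.0290) / (7) = -2.4056;  z ← (1−ω)·-2.5540 + ω·-2.4056 = -2.3255

(0.6385, 4.0290, -2.3255)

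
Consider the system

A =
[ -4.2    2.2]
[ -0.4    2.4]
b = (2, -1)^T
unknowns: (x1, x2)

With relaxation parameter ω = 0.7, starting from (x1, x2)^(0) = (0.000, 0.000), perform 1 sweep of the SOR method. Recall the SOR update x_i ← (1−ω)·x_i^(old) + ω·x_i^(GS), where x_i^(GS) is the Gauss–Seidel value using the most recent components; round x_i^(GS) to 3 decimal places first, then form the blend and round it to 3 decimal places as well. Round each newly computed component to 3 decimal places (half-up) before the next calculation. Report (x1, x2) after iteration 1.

Iteration 1:
  x1: GS value = (2 - (2.2)·0.000) / (-4.2) = -0.476;  x1 ← (1−ω)·0.000 + ω·-0.476 = -0.333
  x2: GS value = (-1 - (-0.4)·-0.333) / (2.4) = -0.472;  x2 ← (1−ω)·0.000 + ω·-0.472 = -0.330

(-0.333, -0.330)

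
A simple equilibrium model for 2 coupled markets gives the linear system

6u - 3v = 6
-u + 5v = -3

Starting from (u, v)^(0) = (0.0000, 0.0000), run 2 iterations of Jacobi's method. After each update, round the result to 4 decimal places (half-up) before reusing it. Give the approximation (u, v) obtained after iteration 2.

Iteration 1:
  u = (6 - (-3)·0.0000) / (6) = 1.0000
  v = (-3 - (-1)·0.0000) / (5) = -0.6000
Iteration 2:
  u = (6 - (-3)·-0.6000) / (6) = 0.7000
  v = (-3 - (-1)·1.0000) / (5) = -0.4000

(0.7000, -0.4000)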